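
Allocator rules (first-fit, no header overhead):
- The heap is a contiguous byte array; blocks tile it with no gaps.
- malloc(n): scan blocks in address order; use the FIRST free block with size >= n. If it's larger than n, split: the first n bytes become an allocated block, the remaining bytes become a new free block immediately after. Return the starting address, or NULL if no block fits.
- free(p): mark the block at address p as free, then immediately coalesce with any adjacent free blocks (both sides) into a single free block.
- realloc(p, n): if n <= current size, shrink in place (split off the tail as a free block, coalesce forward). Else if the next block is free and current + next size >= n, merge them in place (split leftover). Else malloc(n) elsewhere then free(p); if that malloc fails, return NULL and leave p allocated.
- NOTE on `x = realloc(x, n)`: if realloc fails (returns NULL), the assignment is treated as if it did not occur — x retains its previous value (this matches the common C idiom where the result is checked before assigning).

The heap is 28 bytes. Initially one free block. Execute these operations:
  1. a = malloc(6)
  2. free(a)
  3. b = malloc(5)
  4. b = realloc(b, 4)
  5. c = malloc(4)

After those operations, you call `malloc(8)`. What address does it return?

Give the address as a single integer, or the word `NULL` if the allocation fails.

Op 1: a = malloc(6) -> a = 0; heap: [0-5 ALLOC][6-27 FREE]
Op 2: free(a) -> (freed a); heap: [0-27 FREE]
Op 3: b = malloc(5) -> b = 0; heap: [0-4 ALLOC][5-27 FREE]
Op 4: b = realloc(b, 4) -> b = 0; heap: [0-3 ALLOC][4-27 FREE]
Op 5: c = malloc(4) -> c = 4; heap: [0-3 ALLOC][4-7 ALLOC][8-27 FREE]
malloc(8): first-fit scan over [0-3 ALLOC][4-7 ALLOC][8-27 FREE] -> 8

Answer: 8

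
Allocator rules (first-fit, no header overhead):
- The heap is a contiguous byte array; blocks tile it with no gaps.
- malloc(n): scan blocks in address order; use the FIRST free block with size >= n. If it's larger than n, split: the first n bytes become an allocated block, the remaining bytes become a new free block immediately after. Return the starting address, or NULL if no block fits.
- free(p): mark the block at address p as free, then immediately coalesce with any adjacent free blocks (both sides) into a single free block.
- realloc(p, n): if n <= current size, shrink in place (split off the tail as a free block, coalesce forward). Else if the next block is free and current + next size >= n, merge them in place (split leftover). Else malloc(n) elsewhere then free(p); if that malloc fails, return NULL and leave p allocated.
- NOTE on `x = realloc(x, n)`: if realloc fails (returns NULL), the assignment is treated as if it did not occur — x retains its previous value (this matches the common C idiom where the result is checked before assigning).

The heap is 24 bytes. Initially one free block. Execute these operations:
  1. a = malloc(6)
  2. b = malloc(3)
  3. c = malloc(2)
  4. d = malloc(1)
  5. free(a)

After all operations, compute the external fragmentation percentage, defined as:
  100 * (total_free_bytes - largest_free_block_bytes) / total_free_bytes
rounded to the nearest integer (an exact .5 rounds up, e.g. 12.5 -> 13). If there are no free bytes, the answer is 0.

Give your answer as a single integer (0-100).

Op 1: a = malloc(6) -> a = 0; heap: [0-5 ALLOC][6-23 FREE]
Op 2: b = malloc(3) -> b = 6; heap: [0-5 ALLOC][6-8 ALLOC][9-23 FREE]
Op 3: c = malloc(2) -> c = 9; heap: [0-5 ALLOC][6-8 ALLOC][9-10 ALLOC][11-23 FREE]
Op 4: d = malloc(1) -> d = 11; heap: [0-5 ALLOC][6-8 ALLOC][9-10 ALLOC][11-11 ALLOC][12-23 FREE]
Op 5: free(a) -> (freed a); heap: [0-5 FREE][6-8 ALLOC][9-10 ALLOC][11-11 ALLOC][12-23 FREE]
Free blocks: [6 12] total_free=18 largest=12 -> 100*(18-12)/18 = 600/18 ≈ 33.333 -> rounds to 33

Answer: 33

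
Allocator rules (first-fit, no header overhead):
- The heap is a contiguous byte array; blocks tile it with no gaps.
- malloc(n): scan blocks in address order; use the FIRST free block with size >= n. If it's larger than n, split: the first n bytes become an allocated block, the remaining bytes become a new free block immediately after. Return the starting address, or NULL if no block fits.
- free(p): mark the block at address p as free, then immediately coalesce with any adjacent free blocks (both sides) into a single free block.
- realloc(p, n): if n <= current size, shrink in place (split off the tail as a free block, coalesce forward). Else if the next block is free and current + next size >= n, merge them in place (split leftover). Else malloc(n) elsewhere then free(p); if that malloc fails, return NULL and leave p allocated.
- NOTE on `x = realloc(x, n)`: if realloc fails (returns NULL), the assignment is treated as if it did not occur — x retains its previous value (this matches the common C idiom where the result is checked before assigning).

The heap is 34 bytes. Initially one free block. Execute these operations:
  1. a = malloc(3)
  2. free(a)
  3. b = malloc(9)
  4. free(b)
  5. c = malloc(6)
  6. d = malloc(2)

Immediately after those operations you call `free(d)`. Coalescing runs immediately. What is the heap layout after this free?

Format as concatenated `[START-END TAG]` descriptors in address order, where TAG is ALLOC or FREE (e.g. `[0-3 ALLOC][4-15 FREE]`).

Answer: [0-5 ALLOC][6-33 FREE]

Derivation:
Op 1: a = malloc(3) -> a = 0; heap: [0-2 ALLOC][3-33 FREE]
Op 2: free(a) -> (freed a); heap: [0-33 FREE]
Op 3: b = malloc(9) -> b = 0; heap: [0-8 ALLOC][9-33 FREE]
Op 4: free(b) -> (freed b); heap: [0-33 FREE]
Op 5: c = malloc(6) -> c = 0; heap: [0-5 ALLOC][6-33 FREE]
Op 6: d = malloc(2) -> d = 6; heap: [0-5 ALLOC][6-7 ALLOC][8-33 FREE]
free(d): d = 6 -> block [6-7 ALLOC]; mark free, coalesce with adjacent free neighbors -> [0-5 ALLOC][6-33 FREE]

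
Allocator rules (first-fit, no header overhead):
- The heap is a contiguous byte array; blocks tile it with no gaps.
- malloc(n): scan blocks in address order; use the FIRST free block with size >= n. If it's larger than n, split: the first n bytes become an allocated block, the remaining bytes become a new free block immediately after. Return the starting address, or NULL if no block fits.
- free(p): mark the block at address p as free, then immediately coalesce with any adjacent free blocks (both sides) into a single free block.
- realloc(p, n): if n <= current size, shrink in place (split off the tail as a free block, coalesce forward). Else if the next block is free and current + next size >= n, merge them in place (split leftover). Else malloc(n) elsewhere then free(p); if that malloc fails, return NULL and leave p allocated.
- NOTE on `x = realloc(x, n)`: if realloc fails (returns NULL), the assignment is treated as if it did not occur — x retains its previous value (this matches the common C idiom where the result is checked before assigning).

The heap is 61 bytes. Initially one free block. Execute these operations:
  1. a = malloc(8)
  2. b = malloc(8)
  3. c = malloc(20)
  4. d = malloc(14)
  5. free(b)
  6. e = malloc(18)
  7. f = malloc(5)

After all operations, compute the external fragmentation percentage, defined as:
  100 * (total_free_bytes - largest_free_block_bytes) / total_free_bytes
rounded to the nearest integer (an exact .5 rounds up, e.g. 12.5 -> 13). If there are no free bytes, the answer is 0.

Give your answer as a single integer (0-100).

Answer: 21

Derivation:
Op 1: a = malloc(8) -> a = 0; heap: [0-7 ALLOC][8-60 FREE]
Op 2: b = malloc(8) -> b = 8; heap: [0-7 ALLOC][8-15 ALLOC][16-60 FREE]
Op 3: c = malloc(20) -> c = 16; heap: [0-7 ALLOC][8-15 ALLOC][16-35 ALLOC][36-60 FREE]
Op 4: d = malloc(14) -> d = 36; heap: [0-7 ALLOC][8-15 ALLOC][16-35 ALLOC][36-49 ALLOC][50-60 FREE]
Op 5: free(b) -> (freed b); heap: [0-7 ALLOC][8-15 FREE][16-35 ALLOC][36-49 ALLOC][50-60 FREE]
Op 6: e = malloc(18) -> e = NULL; heap: [0-7 ALLOC][8-15 FREE][16-35 ALLOC][36-49 ALLOC][50-60 FREE]
Op 7: f = malloc(5) -> f = 8; heap: [0-7 ALLOC][8-12 ALLOC][13-15 FREE][16-35 ALLOC][36-49 ALLOC][50-60 FREE]
Free blocks: [3 11] total_free=14 largest=11 -> 100*(14-11)/14 = 300/14 ≈ 21.429 -> rounds to 21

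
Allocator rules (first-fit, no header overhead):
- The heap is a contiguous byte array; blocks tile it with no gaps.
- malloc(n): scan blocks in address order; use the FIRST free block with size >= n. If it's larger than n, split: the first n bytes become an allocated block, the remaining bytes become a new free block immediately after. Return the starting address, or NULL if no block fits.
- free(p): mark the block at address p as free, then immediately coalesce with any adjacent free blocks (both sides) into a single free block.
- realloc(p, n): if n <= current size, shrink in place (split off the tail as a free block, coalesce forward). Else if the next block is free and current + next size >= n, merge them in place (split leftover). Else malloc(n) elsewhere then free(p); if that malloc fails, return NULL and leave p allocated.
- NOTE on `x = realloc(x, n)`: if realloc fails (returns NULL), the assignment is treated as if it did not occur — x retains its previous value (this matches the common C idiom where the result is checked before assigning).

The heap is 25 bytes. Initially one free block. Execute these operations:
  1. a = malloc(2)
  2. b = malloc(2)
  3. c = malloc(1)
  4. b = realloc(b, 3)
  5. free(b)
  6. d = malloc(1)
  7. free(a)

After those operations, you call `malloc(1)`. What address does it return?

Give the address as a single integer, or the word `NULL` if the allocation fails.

Op 1: a = malloc(2) -> a = 0; heap: [0-1 ALLOC][2-24 FREE]
Op 2: b = malloc(2) -> b = 2; heap: [0-1 ALLOC][2-3 ALLOC][4-24 FREE]
Op 3: c = malloc(1) -> c = 4; heap: [0-1 ALLOC][2-3 ALLOC][4-4 ALLOC][5-24 FREE]
Op 4: b = realloc(b, 3) -> b = 5; heap: [0-1 ALLOC][2-3 FREE][4-4 ALLOC][5-7 ALLOC][8-24 FREE]
Op 5: free(b) -> (freed b); heap: [0-1 ALLOC][2-3 FREE][4-4 ALLOC][5-24 FREE]
Op 6: d = malloc(1) -> d = 2; heap: [0-1 ALLOC][2-2 ALLOC][3-3 FREE][4-4 ALLOC][5-24 FREE]
Op 7: free(a) -> (freed a); heap: [0-1 FREE][2-2 ALLOC][3-3 FREE][4-4 ALLOC][5-24 FREE]
malloc(1): first-fit scan over [0-1 FREE][2-2 ALLOC][3-3 FREE][4-4 ALLOC][5-24 FREE] -> 0

Answer: 0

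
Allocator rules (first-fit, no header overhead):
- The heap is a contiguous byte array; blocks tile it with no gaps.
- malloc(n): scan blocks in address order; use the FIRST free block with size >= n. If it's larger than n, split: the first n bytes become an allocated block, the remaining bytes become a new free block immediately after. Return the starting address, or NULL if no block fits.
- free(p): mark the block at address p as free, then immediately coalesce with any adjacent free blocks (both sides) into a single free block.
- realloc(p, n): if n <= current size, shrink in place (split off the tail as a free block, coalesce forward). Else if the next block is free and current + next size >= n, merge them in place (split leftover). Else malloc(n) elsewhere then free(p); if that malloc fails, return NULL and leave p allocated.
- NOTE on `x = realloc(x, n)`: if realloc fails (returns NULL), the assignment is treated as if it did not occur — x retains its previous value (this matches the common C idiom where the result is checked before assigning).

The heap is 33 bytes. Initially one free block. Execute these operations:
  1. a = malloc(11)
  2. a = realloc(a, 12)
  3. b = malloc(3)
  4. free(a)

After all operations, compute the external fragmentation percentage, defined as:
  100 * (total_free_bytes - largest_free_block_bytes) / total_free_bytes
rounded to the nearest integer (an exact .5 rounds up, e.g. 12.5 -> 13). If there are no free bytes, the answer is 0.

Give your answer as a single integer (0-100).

Op 1: a = malloc(11) -> a = 0; heap: [0-10 ALLOC][11-32 FREE]
Op 2: a = realloc(a, 12) -> a = 0; heap: [0-11 ALLOC][12-32 FREE]
Op 3: b = malloc(3) -> b = 12; heap: [0-11 ALLOC][12-14 ALLOC][15-32 FREE]
Op 4: free(a) -> (freed a); heap: [0-11 FREE][12-14 ALLOC][15-32 FREE]
Free blocks: [12 18] total_free=30 largest=18 -> 100*(30-18)/30 = 1200/30 = 40

Answer: 40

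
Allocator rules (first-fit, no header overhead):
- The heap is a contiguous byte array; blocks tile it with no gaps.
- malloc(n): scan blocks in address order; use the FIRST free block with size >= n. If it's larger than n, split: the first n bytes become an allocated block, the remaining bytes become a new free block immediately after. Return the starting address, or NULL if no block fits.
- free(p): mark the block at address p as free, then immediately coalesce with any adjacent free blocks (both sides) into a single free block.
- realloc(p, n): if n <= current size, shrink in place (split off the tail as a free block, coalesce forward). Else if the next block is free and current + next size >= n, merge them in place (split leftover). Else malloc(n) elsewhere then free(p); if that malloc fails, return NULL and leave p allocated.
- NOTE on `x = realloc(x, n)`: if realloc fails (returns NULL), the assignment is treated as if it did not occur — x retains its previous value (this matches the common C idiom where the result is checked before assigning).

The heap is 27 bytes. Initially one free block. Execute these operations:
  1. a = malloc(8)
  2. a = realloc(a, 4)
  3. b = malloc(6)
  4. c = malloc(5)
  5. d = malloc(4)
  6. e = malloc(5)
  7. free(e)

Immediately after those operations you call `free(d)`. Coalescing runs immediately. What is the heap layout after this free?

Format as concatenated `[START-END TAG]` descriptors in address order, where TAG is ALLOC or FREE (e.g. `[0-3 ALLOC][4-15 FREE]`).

Answer: [0-3 ALLOC][4-9 ALLOC][10-14 ALLOC][15-26 FREE]

Derivation:
Op 1: a = malloc(8) -> a = 0; heap: [0-7 ALLOC][8-26 FREE]
Op 2: a = realloc(a, 4) -> a = 0; heap: [0-3 ALLOC][4-26 FREE]
Op 3: b = malloc(6) -> b = 4; heap: [0-3 ALLOC][4-9 ALLOC][10-26 FREE]
Op 4: c = malloc(5) -> c = 10; heap: [0-3 ALLOC][4-9 ALLOC][10-14 ALLOC][15-26 FREE]
Op 5: d = malloc(4) -> d = 15; heap: [0-3 ALLOC][4-9 ALLOC][10-14 ALLOC][15-18 ALLOC][19-26 FREE]
Op 6: e = malloc(5) -> e = 19; heap: [0-3 ALLOC][4-9 ALLOC][10-14 ALLOC][15-18 ALLOC][19-23 ALLOC][24-26 FREE]
Op 7: free(e) -> (freed e); heap: [0-3 ALLOC][4-9 ALLOC][10-14 ALLOC][15-18 ALLOC][19-26 FREE]
free(d): d = 15 -> block [15-18 ALLOC]; mark free, coalesce with adjacent free neighbors -> [0-3 ALLOC][4-9 ALLOC][10-14 ALLOC][15-26 FREE]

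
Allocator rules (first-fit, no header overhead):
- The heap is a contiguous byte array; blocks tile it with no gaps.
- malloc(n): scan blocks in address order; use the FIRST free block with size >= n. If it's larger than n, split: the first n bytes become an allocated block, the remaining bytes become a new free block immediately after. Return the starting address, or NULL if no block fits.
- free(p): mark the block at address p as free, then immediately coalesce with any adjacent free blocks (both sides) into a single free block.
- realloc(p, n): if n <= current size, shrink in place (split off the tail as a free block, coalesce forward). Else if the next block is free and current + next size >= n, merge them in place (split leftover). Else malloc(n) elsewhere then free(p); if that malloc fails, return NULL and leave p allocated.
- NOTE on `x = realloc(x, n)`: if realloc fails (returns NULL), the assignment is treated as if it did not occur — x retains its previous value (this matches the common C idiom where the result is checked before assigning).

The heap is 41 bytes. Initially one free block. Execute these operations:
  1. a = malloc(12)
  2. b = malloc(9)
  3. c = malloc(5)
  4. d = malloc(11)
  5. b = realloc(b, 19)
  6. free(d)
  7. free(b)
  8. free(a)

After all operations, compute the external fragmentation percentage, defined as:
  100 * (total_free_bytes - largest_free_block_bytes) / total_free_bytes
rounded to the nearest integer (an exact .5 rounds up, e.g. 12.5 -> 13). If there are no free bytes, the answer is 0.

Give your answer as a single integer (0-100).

Op 1: a = malloc(12) -> a = 0; heap: [0-11 ALLOC][12-40 FREE]
Op 2: b = malloc(9) -> b = 12; heap: [0-11 ALLOC][12-20 ALLOC][21-40 FREE]
Op 3: c = malloc(5) -> c = 21; heap: [0-11 ALLOC][12-20 ALLOC][21-25 ALLOC][26-40 FREE]
Op 4: d = malloc(11) -> d = 26; heap: [0-11 ALLOC][12-20 ALLOC][21-25 ALLOC][26-36 ALLOC][37-40 FREE]
Op 5: b = realloc(b, 19) -> NULL (b unchanged); heap: [0-11 ALLOC][12-20 ALLOC][21-25 ALLOC][26-36 ALLOC][37-40 FREE]
Op 6: free(d) -> (freed d); heap: [0-11 ALLOC][12-20 ALLOC][21-25 ALLOC][26-40 FREE]
Op 7: free(b) -> (freed b); heap: [0-11 ALLOC][12-20 FREE][21-25 ALLOC][26-40 FREE]
Op 8: free(a) -> (freed a); heap: [0-20 FREE][21-25 ALLOC][26-40 FREE]
Free blocks: [21 15] total_free=36 largest=21 -> 100*(36-21)/36 = 1500/36 ≈ 41.667 -> rounds to 42

Answer: 42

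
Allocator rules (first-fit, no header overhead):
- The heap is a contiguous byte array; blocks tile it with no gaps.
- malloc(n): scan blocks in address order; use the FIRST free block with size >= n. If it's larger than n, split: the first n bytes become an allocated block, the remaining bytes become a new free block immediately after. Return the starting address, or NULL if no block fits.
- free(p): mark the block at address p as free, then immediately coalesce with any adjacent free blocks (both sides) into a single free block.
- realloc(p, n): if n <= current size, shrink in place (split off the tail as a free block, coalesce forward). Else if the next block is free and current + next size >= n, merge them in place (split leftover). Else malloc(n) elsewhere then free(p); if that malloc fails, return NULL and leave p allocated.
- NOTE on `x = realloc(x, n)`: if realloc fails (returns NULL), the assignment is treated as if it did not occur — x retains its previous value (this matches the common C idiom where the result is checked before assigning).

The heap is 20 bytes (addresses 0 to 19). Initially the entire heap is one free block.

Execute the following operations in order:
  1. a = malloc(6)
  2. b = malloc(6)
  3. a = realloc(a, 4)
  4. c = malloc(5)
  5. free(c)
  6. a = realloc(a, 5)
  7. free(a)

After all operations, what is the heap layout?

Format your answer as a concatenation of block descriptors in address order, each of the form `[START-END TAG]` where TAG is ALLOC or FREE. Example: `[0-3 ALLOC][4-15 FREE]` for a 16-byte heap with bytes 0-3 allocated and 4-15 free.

Answer: [0-5 FREE][6-11 ALLOC][12-19 FREE]

Derivation:
Op 1: a = malloc(6) -> a = 0; heap: [0-5 ALLOC][6-19 FREE]
Op 2: b = malloc(6) -> b = 6; heap: [0-5 ALLOC][6-11 ALLOC][12-19 FREE]
Op 3: a = realloc(a, 4) -> a = 0; heap: [0-3 ALLOC][4-5 FREE][6-11 ALLOC][12-19 FREE]
Op 4: c = malloc(5) -> c = 12; heap: [0-3 ALLOC][4-5 FREE][6-11 ALLOC][12-16 ALLOC][17-19 FREE]
Op 5: free(c) -> (freed c); heap: [0-3 ALLOC][4-5 FREE][6-11 ALLOC][12-19 FREE]
Op 6: a = realloc(a, 5) -> a = 0; heap: [0-4 ALLOC][5-5 FREE][6-11 ALLOC][12-19 FREE]
Op 7: free(a) -> (freed a); heap: [0-5 FREE][6-11 ALLOC][12-19 FREE]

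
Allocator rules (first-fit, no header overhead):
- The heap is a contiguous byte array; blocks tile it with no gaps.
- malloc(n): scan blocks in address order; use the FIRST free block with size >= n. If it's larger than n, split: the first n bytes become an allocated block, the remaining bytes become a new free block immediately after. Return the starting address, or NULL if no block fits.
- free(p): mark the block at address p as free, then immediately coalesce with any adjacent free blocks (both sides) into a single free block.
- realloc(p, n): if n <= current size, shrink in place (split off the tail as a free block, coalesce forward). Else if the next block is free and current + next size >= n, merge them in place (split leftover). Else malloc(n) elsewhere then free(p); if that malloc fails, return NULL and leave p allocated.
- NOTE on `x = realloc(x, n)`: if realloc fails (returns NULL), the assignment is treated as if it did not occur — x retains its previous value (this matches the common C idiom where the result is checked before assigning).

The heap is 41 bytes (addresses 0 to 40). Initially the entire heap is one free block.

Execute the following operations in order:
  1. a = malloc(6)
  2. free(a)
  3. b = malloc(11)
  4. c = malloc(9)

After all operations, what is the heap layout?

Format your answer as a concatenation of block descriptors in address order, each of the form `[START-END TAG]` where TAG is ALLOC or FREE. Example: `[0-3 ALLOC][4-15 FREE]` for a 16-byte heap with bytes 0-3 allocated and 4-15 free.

Op 1: a = malloc(6) -> a = 0; heap: [0-5 ALLOC][6-40 FREE]
Op 2: free(a) -> (freed a); heap: [0-40 FREE]
Op 3: b = malloc(11) -> b = 0; heap: [0-10 ALLOC][11-40 FREE]
Op 4: c = malloc(9) -> c = 11; heap: [0-10 ALLOC][11-19 ALLOC][20-40 FREE]

Answer: [0-10 ALLOC][11-19 ALLOC][20-40 FREE]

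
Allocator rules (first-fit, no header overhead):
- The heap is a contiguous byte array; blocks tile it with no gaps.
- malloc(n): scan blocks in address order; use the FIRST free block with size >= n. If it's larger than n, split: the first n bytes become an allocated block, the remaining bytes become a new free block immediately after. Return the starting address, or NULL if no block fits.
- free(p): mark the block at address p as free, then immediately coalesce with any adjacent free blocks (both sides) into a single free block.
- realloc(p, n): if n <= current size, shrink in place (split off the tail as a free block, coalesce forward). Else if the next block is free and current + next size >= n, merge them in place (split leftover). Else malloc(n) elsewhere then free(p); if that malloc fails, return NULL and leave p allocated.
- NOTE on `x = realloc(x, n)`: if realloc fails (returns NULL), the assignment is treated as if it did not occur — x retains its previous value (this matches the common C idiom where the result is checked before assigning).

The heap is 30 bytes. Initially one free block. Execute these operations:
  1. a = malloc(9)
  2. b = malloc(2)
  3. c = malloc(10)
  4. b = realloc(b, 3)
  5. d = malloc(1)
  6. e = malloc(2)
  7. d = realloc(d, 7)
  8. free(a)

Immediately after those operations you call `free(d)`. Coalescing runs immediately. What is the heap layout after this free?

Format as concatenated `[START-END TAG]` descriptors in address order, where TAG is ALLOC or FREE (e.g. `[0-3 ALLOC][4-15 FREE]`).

Op 1: a = malloc(9) -> a = 0; heap: [0-8 ALLOC][9-29 FREE]
Op 2: b = malloc(2) -> b = 9; heap: [0-8 ALLOC][9-10 ALLOC][11-29 FREE]
Op 3: c = malloc(10) -> c = 11; heap: [0-8 ALLOC][9-10 ALLOC][11-20 ALLOC][21-29 FREE]
Op 4: b = realloc(b, 3) -> b = 21; heap: [0-8 ALLOC][9-10 FREE][11-20 ALLOC][21-23 ALLOC][24-29 FREE]
Op 5: d = malloc(1) -> d = 9; heap: [0-8 ALLOC][9-9 ALLOC][10-10 FREE][11-20 ALLOC][21-23 ALLOC][24-29 FREE]
Op 6: e = malloc(2) -> e = 24; heap: [0-8 ALLOC][9-9 ALLOC][10-10 FREE][11-20 ALLOC][21-23 ALLOC][24-25 ALLOC][26-29 FREE]
Op 7: d = realloc(d, 7) -> NULL (d unchanged); heap: [0-8 ALLOC][9-9 ALLOC][10-10 FREE][11-20 ALLOC][21-23 ALLOC][24-25 ALLOC][26-29 FREE]
Op 8: free(a) -> (freed a); heap: [0-8 FREE][9-9 ALLOC][10-10 FREE][11-20 ALLOC][21-23 ALLOC][24-25 ALLOC][26-29 FREE]
free(d): d = 9 -> block [9-9 ALLOC]; mark free, coalesce with adjacent free neighbors -> [0-10 FREE][11-20 ALLOC][21-23 ALLOC][24-25 ALLOC][26-29 FREE]

Answer: [0-10 FREE][11-20 ALLOC][21-23 ALLOC][24-25 ALLOC][26-29 FREE]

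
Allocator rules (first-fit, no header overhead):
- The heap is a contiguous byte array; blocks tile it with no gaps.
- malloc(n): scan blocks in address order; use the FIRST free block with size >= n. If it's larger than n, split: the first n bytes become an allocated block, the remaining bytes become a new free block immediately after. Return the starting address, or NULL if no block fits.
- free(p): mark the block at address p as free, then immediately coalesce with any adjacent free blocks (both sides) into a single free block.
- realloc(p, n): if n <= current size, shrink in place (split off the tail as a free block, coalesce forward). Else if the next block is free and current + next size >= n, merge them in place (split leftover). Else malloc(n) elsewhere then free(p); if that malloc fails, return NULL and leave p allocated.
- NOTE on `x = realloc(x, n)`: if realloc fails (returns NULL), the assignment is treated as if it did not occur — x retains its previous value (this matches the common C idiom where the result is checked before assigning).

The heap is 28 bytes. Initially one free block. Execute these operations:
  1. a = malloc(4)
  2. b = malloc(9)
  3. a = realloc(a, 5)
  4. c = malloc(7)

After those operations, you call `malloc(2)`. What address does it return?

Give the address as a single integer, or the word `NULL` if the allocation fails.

Answer: 0

Derivation:
Op 1: a = malloc(4) -> a = 0; heap: [0-3 ALLOC][4-27 FREE]
Op 2: b = malloc(9) -> b = 4; heap: [0-3 ALLOC][4-12 ALLOC][13-27 FREE]
Op 3: a = realloc(a, 5) -> a = 13; heap: [0-3 FREE][4-12 ALLOC][13-17 ALLOC][18-27 FREE]
Op 4: c = malloc(7) -> c = 18; heap: [0-3 FREE][4-12 ALLOC][13-17 ALLOC][18-24 ALLOC][25-27 FREE]
malloc(2): first-fit scan over [0-3 FREE][4-12 ALLOC][13-17 ALLOC][18-24 ALLOC][25-27 FREE] -> 0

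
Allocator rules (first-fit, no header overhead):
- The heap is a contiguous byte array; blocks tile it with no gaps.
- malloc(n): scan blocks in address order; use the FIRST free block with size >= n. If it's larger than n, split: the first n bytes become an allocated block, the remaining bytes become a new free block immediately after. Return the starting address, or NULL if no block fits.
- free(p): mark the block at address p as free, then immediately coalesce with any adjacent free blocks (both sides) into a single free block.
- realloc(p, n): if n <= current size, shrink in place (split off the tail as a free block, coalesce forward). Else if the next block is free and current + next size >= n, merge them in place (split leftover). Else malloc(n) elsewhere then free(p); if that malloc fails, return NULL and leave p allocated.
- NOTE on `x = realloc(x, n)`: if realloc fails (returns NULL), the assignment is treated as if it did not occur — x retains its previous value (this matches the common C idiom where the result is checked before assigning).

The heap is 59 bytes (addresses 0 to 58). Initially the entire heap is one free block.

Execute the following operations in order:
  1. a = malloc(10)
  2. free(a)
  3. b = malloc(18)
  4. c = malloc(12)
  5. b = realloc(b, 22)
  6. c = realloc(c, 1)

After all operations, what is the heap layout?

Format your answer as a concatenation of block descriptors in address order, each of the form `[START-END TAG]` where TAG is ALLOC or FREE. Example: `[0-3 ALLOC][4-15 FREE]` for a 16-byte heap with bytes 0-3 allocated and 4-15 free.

Answer: [0-17 FREE][18-18 ALLOC][19-29 FREE][30-51 ALLOC][52-58 FREE]

Derivation:
Op 1: a = malloc(10) -> a = 0; heap: [0-9 ALLOC][10-58 FREE]
Op 2: free(a) -> (freed a); heap: [0-58 FREE]
Op 3: b = malloc(18) -> b = 0; heap: [0-17 ALLOC][18-58 FREE]
Op 4: c = malloc(12) -> c = 18; heap: [0-17 ALLOC][18-29 ALLOC][30-58 FREE]
Op 5: b = realloc(b, 22) -> b = 30; heap: [0-17 FREE][18-29 ALLOC][30-51 ALLOC][52-58 FREE]
Op 6: c = realloc(c, 1) -> c = 18; heap: [0-17 FREE][18-18 ALLOC][19-29 FREE][30-51 ALLOC][52-58 FREE]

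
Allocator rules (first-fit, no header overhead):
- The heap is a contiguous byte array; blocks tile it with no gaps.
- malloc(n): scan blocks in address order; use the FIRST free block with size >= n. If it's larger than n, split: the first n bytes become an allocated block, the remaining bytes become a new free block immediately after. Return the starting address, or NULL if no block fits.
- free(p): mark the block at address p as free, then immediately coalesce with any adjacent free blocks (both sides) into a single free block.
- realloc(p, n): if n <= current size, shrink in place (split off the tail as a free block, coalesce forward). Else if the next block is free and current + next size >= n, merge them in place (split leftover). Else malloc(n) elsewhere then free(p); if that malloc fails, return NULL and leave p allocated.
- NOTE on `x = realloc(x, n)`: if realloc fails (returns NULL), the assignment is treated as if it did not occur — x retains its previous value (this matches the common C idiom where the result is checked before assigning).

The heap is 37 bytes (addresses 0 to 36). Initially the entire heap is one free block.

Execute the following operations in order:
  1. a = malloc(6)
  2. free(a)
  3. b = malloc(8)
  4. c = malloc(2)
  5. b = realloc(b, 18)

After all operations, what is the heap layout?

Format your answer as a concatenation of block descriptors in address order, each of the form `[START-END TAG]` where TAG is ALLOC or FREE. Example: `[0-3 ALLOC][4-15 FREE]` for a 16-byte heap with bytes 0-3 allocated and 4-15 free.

Answer: [0-7 FREE][8-9 ALLOC][10-27 ALLOC][28-36 FREE]

Derivation:
Op 1: a = malloc(6) -> a = 0; heap: [0-5 ALLOC][6-36 FREE]
Op 2: free(a) -> (freed a); heap: [0-36 FREE]
Op 3: b = malloc(8) -> b = 0; heap: [0-7 ALLOC][8-36 FREE]
Op 4: c = malloc(2) -> c = 8; heap: [0-7 ALLOC][8-9 ALLOC][10-36 FREE]
Op 5: b = realloc(b, 18) -> b = 10; heap: [0-7 FREE][8-9 ALLOC][10-27 ALLOC][28-36 FREE]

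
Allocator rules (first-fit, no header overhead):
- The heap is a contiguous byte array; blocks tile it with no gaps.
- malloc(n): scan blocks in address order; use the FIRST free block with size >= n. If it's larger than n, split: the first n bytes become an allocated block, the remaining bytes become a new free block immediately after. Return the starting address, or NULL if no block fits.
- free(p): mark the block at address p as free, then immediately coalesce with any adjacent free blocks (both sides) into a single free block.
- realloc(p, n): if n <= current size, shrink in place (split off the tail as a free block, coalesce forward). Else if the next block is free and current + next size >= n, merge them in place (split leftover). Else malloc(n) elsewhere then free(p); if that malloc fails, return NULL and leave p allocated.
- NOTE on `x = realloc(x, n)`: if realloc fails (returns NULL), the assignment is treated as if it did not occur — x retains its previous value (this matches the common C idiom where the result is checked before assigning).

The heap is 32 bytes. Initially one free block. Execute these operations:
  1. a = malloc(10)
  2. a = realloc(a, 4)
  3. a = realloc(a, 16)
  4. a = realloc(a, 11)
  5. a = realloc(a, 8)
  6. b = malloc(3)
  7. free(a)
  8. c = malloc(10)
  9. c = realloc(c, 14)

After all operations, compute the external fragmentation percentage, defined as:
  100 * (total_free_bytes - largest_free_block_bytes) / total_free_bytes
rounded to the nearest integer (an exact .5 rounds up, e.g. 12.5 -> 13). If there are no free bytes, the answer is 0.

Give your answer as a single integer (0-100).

Op 1: a = malloc(10) -> a = 0; heap: [0-9 ALLOC][10-31 FREE]
Op 2: a = realloc(a, 4) -> a = 0; heap: [0-3 ALLOC][4-31 FREE]
Op 3: a = realloc(a, 16) -> a = 0; heap: [0-15 ALLOC][16-31 FREE]
Op 4: a = realloc(a, 11) -> a = 0; heap: [0-10 ALLOC][11-31 FREE]
Op 5: a = realloc(a, 8) -> a = 0; heap: [0-7 ALLOC][8-31 FREE]
Op 6: b = malloc(3) -> b = 8; heap: [0-7 ALLOC][8-10 ALLOC][11-31 FREE]
Op 7: free(a) -> (freed a); heap: [0-7 FREE][8-10 ALLOC][11-31 FREE]
Op 8: c = malloc(10) -> c = 11; heap: [0-7 FREE][8-10 ALLOC][11-20 ALLOC][21-31 FREE]
Op 9: c = realloc(c, 14) -> c = 11; heap: [0-7 FREE][8-10 ALLOC][11-24 ALLOC][25-31 FREE]
Free blocks: [8 7] total_free=15 largest=8 -> 100*(15-8)/15 = 700/15 ≈ 46.667 -> rounds to 47

Answer: 47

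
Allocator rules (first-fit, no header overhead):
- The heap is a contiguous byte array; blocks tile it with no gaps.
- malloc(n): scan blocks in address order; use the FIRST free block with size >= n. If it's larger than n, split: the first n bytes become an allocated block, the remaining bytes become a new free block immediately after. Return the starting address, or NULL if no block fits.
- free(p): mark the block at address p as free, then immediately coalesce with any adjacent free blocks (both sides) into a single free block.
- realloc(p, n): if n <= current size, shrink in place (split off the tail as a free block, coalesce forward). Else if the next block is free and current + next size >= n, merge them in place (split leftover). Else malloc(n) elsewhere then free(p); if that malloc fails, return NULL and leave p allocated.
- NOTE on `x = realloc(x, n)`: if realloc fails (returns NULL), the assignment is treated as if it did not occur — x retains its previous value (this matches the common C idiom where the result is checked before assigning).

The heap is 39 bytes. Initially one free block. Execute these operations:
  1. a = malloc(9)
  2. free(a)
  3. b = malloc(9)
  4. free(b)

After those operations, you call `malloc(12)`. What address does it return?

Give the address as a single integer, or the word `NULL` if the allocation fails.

Op 1: a = malloc(9) -> a = 0; heap: [0-8 ALLOC][9-38 FREE]
Op 2: free(a) -> (freed a); heap: [0-38 FREE]
Op 3: b = malloc(9) -> b = 0; heap: [0-8 ALLOC][9-38 FREE]
Op 4: free(b) -> (freed b); heap: [0-38 FREE]
malloc(12): first-fit scan over [0-38 FREE] -> 0

Answer: 0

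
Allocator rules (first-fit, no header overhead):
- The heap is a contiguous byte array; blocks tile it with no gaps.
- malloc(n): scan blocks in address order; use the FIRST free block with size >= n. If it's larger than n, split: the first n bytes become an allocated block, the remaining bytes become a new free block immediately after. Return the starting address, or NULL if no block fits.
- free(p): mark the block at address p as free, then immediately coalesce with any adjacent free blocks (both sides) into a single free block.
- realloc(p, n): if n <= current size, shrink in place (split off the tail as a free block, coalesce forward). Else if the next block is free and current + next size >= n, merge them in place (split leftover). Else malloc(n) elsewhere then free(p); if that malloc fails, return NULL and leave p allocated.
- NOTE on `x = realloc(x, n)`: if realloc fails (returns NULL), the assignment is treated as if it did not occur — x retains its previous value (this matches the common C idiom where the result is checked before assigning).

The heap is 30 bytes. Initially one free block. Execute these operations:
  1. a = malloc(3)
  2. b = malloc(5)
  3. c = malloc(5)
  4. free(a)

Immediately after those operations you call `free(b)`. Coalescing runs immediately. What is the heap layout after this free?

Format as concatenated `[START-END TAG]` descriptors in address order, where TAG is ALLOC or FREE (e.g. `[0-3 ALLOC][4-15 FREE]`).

Answer: [0-7 FREE][8-12 ALLOC][13-29 FREE]

Derivation:
Op 1: a = malloc(3) -> a = 0; heap: [0-2 ALLOC][3-29 FREE]
Op 2: b = malloc(5) -> b = 3; heap: [0-2 ALLOC][3-7 ALLOC][8-29 FREE]
Op 3: c = malloc(5) -> c = 8; heap: [0-2 ALLOC][3-7 ALLOC][8-12 ALLOC][13-29 FREE]
Op 4: free(a) -> (freed a); heap: [0-2 FREE][3-7 ALLOC][8-12 ALLOC][13-29 FREE]
free(b): b = 3 -> block [3-7 ALLOC]; mark free, coalesce with adjacent free neighbors -> [0-7 FREE][8-12 ALLOC][13-29 FREE]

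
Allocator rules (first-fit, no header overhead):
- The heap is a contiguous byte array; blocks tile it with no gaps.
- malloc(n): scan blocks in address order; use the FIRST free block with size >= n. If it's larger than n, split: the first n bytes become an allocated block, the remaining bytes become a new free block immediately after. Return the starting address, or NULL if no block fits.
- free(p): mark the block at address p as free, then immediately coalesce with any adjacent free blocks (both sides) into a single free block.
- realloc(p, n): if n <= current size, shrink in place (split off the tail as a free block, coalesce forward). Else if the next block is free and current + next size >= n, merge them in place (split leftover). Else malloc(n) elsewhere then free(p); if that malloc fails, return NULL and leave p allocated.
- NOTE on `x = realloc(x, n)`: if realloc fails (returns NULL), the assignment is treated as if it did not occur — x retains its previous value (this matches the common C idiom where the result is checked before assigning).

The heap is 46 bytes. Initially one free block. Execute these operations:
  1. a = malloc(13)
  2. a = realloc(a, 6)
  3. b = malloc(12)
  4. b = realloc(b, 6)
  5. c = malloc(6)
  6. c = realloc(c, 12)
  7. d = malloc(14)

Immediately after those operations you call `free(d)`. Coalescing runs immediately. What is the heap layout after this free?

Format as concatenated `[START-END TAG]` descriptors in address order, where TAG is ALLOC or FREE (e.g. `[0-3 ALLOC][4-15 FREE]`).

Answer: [0-5 ALLOC][6-11 ALLOC][12-23 ALLOC][24-45 FREE]

Derivation:
Op 1: a = malloc(13) -> a = 0; heap: [0-12 ALLOC][13-45 FREE]
Op 2: a = realloc(a, 6) -> a = 0; heap: [0-5 ALLOC][6-45 FREE]
Op 3: b = malloc(12) -> b = 6; heap: [0-5 ALLOC][6-17 ALLOC][18-45 FREE]
Op 4: b = realloc(b, 6) -> b = 6; heap: [0-5 ALLOC][6-11 ALLOC][12-45 FREE]
Op 5: c = malloc(6) -> c = 12; heap: [0-5 ALLOC][6-11 ALLOC][12-17 ALLOC][18-45 FREE]
Op 6: c = realloc(c, 12) -> c = 12; heap: [0-5 ALLOC][6-11 ALLOC][12-23 ALLOC][24-45 FREE]
Op 7: d = malloc(14) -> d = 24; heap: [0-5 ALLOC][6-11 ALLOC][12-23 ALLOC][24-37 ALLOC][38-45 FREE]
free(d): d = 24 -> block [24-37 ALLOC]; mark free, coalesce with adjacent free neighbors -> [0-5 ALLOC][6-11 ALLOC][12-23 ALLOC][24-45 FREE]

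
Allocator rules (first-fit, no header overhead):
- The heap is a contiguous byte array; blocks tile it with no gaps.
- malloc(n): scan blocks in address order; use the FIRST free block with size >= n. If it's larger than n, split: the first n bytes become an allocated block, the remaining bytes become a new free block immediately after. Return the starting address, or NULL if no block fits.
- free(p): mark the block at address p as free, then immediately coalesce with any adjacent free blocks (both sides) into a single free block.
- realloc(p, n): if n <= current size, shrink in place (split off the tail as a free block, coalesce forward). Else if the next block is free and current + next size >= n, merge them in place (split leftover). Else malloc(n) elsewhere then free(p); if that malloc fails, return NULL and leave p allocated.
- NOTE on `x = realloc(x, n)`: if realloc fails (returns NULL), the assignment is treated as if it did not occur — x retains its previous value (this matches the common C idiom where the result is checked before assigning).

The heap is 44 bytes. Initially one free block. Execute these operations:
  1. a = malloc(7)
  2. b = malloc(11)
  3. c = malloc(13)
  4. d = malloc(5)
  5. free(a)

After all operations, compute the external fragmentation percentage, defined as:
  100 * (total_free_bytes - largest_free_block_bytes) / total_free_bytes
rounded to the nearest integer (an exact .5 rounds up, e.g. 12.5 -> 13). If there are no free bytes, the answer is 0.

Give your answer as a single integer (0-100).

Op 1: a = malloc(7) -> a = 0; heap: [0-6 ALLOC][7-43 FREE]
Op 2: b = malloc(11) -> b = 7; heap: [0-6 ALLOC][7-17 ALLOC][18-43 FREE]
Op 3: c = malloc(13) -> c = 18; heap: [0-6 ALLOC][7-17 ALLOC][18-30 ALLOC][31-43 FREE]
Op 4: d = malloc(5) -> d = 31; heap: [0-6 ALLOC][7-17 ALLOC][18-30 ALLOC][31-35 ALLOC][36-43 FREE]
Op 5: free(a) -> (freed a); heap: [0-6 FREE][7-17 ALLOC][18-30 ALLOC][31-35 ALLOC][36-43 FREE]
Free blocks: [7 8] total_free=15 largest=8 -> 100*(15-8)/15 = 700/15 ≈ 46.667 -> rounds to 47

Answer: 47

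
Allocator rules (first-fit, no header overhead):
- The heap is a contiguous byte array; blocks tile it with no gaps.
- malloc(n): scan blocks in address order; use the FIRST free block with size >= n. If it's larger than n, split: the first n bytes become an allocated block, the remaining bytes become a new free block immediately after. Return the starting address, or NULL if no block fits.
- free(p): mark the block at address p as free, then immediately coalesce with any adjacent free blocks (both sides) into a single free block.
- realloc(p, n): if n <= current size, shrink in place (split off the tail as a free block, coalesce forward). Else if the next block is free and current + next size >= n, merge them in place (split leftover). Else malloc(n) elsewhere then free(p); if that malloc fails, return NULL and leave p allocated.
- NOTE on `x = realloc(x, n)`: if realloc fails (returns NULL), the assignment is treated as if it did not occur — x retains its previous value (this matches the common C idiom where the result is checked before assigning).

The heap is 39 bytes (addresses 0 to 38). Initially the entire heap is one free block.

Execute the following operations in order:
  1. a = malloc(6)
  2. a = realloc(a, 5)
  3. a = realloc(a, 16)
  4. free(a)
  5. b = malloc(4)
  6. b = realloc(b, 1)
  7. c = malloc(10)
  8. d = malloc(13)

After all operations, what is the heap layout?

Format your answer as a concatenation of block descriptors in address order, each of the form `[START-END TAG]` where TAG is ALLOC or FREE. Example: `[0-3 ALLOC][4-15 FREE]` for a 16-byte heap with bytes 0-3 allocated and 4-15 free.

Op 1: a = malloc(6) -> a = 0; heap: [0-5 ALLOC][6-38 FREE]
Op 2: a = realloc(a, 5) -> a = 0; heap: [0-4 ALLOC][5-38 FREE]
Op 3: a = realloc(a, 16) -> a = 0; heap: [0-15 ALLOC][16-38 FREE]
Op 4: free(a) -> (freed a); heap: [0-38 FREE]
Op 5: b = malloc(4) -> b = 0; heap: [0-3 ALLOC][4-38 FREE]
Op 6: b = realloc(b, 1) -> b = 0; heap: [0-0 ALLOC][1-38 FREE]
Op 7: c = malloc(10) -> c = 1; heap: [0-0 ALLOC][1-10 ALLOC][11-38 FREE]
Op 8: d = malloc(13) -> d = 11; heap: [0-0 ALLOC][1-10 ALLOC][11-23 ALLOC][24-38 FREE]

Answer: [0-0 ALLOC][1-10 ALLOC][11-23 ALLOC][24-38 FREE]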